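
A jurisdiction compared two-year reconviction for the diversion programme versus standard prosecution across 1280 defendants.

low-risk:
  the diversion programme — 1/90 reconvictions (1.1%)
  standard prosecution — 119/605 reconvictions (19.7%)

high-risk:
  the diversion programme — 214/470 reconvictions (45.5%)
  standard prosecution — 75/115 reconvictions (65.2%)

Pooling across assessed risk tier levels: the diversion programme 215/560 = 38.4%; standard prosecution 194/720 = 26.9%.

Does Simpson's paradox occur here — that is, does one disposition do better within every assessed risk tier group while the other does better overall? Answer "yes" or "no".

yes

Within each assessed risk tier level (low-risk 1.1% vs 19.7%; high-risk 45.5% vs 65.2%), the diversion programme has the lower rate every time. Pooled: 38.4% vs 26.9% — standard prosecution has the lower rate overall. The two comparisons disagree.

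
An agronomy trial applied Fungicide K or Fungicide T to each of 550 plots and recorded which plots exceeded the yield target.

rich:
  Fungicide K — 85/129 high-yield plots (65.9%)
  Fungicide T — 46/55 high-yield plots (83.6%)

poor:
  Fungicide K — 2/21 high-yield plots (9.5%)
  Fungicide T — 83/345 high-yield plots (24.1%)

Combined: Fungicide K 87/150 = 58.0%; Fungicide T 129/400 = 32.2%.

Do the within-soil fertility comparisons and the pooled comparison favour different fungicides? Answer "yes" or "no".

yes

Within each soil fertility level (rich 65.9% vs 83.6%; poor 9.5% vs 24.1%), Fungicide T has the higher rate every time. Pooled: 58.0% vs 32.2% — Fungicide K has the higher rate overall. The two comparisons disagree.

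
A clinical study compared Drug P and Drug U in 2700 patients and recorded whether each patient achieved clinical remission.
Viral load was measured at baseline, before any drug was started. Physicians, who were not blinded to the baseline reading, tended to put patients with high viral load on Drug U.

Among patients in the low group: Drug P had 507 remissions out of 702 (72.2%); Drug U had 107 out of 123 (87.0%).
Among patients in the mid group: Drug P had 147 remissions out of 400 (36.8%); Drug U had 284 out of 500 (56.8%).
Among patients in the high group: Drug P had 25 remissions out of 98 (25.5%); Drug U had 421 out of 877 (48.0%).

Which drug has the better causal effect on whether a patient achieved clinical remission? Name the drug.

Drug U is higher inside every viral load stratum but Drug P is higher in aggregate. Whether to stratify depends on how viral load relates to the drug.
Viral load satisfies the back-door criterion: it is not a descendant of the drug, and it blocks the spurious path from drug to outcome. Adjusting for it (i.e., using the within-viral load rates) gives the causal effect.
Within each level — low: 72.2% vs 87.0%; mid: 36.8% vs 56.8%; high: 25.5% vs 48.0% — Drug U is higher every time.

Drug U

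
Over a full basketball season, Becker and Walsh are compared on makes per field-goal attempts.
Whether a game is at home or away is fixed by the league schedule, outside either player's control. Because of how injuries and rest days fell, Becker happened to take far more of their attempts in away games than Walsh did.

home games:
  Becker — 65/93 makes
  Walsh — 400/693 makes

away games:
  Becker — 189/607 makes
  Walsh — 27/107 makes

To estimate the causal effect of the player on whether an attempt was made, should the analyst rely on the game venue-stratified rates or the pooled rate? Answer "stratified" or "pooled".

stratified

Since game venue is a pre-existing factor (not a product of the player) and it affects the outcome on its own, it is a confounder. The stratified rates, not the pooled rate, identify the causal effect.
Within each level — home games: 69.9% vs 57.7%; away games: 31.1% vs 25.2% — Becker is higher every time.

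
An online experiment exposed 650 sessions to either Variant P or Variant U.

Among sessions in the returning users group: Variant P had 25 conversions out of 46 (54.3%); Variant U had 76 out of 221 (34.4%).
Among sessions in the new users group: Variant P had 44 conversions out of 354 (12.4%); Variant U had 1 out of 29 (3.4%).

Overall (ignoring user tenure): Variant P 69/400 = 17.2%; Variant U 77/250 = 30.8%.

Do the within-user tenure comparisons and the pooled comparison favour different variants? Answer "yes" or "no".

yes

Within each user tenure level (returning users 54.3% vs 34.4%; new users 12.4% vs 3.4%), Variant P has the higher rate every time. Pooled: 17.2% vs 30.8% — Variant U has the higher rate overall. The two comparisons disagree.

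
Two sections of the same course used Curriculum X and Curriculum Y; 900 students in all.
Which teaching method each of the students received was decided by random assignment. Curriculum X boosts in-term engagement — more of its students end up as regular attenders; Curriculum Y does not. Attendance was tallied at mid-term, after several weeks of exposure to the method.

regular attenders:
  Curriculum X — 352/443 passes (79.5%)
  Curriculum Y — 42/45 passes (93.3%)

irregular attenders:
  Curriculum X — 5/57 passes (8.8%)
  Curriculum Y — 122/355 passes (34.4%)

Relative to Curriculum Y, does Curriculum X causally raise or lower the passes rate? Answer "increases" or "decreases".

Within every mid-term attendance level Curriculum Y has the higher rate, yet pooled Curriculum X does — Simpson's reversal.
Stratifying would compare teaching methods among students the teaching methods themselves sorted into mid-term attendance groups — a form of selection on an intermediate. The unconditioned pooled rates give the total causal effect.
Pooled: Curriculum X 71.4% vs Curriculum Y 41.0%; Curriculum X is higher overall.

increases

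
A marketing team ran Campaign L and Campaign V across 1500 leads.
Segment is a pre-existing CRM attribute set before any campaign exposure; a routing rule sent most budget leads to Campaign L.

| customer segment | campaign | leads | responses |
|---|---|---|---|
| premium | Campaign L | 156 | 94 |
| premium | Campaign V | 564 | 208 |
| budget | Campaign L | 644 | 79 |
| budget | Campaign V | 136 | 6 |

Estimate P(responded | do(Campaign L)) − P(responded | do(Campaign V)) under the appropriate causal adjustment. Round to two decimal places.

+0.15

Campaign L is higher inside every customer segment stratum but Campaign V is higher in aggregate. Whether to stratify depends on how customer segment relates to the campaign.
Customer segment differs across campaigns for reasons unrelated to any effect of the campaign itself, and it separately predicts the outcome — a classic confounder. We must compare within customer segment levels.
Adjusting over the population distribution of customer segment: 0.480·(0.603−0.369) + 0.520·(0.123−0.044) = +0.153.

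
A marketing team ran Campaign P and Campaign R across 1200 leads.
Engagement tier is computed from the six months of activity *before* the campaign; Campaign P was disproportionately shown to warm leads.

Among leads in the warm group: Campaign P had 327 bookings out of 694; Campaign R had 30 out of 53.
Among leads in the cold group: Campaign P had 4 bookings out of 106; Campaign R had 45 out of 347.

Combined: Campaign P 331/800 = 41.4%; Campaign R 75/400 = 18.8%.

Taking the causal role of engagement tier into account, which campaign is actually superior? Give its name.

Engagement tier differs across campaigns for reasons unrelated to any effect of the campaign itself, and it separately predicts the outcome — a classic confounder. We must compare within engagement tier levels.
Within each level — warm: 47.1% vs 56.6%; cold: 3.8% vs 13.0% — Campaign R is higher every time.

Campaign R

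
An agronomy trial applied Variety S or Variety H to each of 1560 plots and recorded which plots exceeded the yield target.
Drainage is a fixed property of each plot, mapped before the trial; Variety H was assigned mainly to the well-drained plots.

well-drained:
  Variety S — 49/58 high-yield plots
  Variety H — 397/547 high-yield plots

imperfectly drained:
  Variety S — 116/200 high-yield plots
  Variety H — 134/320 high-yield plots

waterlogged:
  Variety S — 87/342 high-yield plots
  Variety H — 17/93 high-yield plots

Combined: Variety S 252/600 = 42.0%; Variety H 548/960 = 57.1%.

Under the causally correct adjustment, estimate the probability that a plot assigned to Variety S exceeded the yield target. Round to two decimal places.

The imbalance in field drainage arose from how plots were allocated, not from anything the variety did; and field drainage independently affects the outcome. The pooled gap is confounded — condition on field drainage.
Standardising Variety S to the population field drainage mix: 0.388·49/58 + 0.333·116/200 + 0.279·87/342 = 0.592.

0.59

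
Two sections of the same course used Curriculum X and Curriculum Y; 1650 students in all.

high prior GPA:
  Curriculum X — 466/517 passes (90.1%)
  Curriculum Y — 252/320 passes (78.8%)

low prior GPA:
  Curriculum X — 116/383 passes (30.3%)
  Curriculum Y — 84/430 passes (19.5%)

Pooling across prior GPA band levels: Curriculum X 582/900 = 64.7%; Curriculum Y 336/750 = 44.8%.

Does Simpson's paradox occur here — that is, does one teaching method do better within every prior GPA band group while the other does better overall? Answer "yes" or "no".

Within each prior GPA band level (high prior GPA 90.1% vs 78.8%; low prior GPA 30.3% vs 19.5%), Curriculum X has the higher rate every time. Pooled: 64.7% vs 44.8% — Curriculum X has the higher rate overall. They agree.

no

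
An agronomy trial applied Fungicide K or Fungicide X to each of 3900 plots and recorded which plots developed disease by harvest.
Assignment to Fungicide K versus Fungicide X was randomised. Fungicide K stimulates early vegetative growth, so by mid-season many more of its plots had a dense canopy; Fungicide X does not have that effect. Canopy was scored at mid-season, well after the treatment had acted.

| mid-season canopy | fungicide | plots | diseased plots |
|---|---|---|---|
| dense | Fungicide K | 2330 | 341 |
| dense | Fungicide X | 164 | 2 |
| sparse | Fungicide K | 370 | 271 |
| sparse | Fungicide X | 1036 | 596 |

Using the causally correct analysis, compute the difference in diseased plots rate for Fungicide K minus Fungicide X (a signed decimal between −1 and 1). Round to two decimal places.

-0.27

Mid-season canopy is downstream of the fungicide. One should not condition on a consequence of treatment, so the overall rates are the right comparison.
The causal difference is the pooled difference: 0.227 − 0.498 = -0.272.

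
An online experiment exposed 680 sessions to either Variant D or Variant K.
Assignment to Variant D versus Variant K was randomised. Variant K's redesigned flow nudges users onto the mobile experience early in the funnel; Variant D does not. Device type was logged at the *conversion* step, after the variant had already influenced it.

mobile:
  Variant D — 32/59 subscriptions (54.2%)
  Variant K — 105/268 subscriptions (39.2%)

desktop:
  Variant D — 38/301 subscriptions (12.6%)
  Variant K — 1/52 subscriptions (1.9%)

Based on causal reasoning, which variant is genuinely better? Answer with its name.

Device type lies on the pathway variant → device type → outcome, so adjusting for it blocks the indirect effect. For the total causal effect of variant, use the unadjusted pooled rates.
Pooled: Variant D 19.4% vs Variant K 33.1%; Variant K is higher overall.

Variant K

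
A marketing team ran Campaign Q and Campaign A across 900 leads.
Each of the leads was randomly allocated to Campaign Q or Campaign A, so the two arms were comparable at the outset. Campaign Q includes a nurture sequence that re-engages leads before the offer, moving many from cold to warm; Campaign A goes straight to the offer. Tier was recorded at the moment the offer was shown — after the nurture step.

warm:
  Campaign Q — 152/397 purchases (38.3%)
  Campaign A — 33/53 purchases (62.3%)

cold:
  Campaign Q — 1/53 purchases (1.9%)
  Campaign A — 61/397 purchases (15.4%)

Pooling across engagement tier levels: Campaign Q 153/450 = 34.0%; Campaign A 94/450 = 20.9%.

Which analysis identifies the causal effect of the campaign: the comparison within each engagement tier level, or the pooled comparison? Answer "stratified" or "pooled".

Within every engagement tier level Campaign A has the higher rate, yet pooled Campaign Q does — Simpson's reversal.
Engagement tier is recorded after the campaign and is itself shifted by it — it sits on the causal path from campaign to outcome. Conditioning on a mediator would strip out part of the effect we want; the pooled comparison gives the total causal effect.
Pooled: Campaign Q 34.0% vs Campaign A 20.9%; Campaign Q is higher overall.

pooled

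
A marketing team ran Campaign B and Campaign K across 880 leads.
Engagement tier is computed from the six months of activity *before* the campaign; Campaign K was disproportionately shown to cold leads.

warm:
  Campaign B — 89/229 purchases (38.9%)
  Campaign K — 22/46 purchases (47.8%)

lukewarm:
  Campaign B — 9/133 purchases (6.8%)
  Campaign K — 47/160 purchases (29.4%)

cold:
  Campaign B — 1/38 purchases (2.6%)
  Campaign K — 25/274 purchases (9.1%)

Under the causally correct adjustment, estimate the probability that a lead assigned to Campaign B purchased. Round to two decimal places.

0.15

Engagement tier is set before the campaign has any effect — it is not caused by the campaign — and it independently drives the outcome. That makes it a confounder, so the causal comparison is within engagement tier levels.
Standardising Campaign B to the population engagement tier mix: 0.312·89/229 + 0.333·9/133 + 0.355·1/38 = 0.153.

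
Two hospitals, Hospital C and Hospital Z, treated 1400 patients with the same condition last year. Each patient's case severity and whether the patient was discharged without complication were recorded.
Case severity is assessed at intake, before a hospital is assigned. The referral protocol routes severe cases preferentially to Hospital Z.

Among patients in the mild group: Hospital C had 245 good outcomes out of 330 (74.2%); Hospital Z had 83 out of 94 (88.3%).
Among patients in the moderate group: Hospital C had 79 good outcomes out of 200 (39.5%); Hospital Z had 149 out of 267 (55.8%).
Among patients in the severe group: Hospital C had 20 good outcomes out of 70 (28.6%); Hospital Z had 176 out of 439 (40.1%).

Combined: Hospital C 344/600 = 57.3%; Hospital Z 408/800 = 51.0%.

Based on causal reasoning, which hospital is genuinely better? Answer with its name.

Hospital Z

Within every case severity level Hospital Z has the higher rate, yet pooled Hospital C does — Simpson's reversal.
Case severity is set before the hospital has any effect — it is not caused by the hospital — and it independently drives the outcome. That makes it a confounder, so the causal comparison is within case severity levels.
Within each level — mild: 74.2% vs 88.3%; moderate: 39.5% vs 55.8%; severe: 28.6% vs 40.1% — Hospital Z is higher every time.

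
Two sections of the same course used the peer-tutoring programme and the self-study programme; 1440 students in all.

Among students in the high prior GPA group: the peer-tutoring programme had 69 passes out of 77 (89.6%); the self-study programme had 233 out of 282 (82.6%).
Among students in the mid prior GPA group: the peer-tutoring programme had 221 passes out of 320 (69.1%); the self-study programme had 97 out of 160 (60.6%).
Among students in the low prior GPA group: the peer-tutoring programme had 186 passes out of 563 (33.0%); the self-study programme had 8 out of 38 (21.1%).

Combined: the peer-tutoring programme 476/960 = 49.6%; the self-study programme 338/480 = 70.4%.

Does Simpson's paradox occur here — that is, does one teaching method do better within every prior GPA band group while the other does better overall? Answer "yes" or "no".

Within each prior GPA band level (high prior GPA 89.6% vs 82.6%; mid prior GPA 69.1% vs 60.6%; low prior GPA 33.0% vs 21.1%), the peer-tutoring programme has the higher rate every time. Pooled: 49.6% vs 70.4% — the self-study programme has the higher rate overall. The two comparisons disagree.

yes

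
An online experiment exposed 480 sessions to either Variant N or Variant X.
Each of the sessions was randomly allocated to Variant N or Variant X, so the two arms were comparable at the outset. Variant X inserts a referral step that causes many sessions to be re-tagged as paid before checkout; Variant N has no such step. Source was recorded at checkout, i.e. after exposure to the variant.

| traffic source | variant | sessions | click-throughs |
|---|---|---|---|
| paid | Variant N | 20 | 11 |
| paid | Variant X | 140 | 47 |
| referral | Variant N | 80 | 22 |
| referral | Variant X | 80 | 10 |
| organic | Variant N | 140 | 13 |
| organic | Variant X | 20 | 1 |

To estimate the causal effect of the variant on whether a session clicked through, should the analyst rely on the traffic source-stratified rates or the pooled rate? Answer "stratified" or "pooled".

The traffic source-specific comparison favours Variant N throughout, but the pooled figures favour Variant X. The question is whether to condition on traffic source.
Traffic source here is a post-treatment variable shaped by the variant; conditioning on it would introduce bias rather than remove it. The overall comparison is the causal one.
Pooled: Variant N 19.2% vs Variant X 24.2%; Variant X is higher overall.

pooled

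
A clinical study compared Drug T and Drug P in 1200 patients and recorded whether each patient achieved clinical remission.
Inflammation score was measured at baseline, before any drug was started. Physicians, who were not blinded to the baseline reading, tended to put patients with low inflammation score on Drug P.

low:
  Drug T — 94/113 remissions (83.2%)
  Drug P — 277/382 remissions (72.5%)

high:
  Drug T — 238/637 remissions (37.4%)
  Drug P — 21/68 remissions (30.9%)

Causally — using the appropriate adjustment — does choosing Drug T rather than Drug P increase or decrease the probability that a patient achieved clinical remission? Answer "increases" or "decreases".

Drug T is higher inside every inflammation score stratum but Drug P is higher in aggregate. Whether to stratify depends on how inflammation score relates to the drug.
Nothing the drug does changes inflammation score; the imbalance is an allocation artefact. With inflammation score also predicting the outcome, the pooled figure is confounded, and the within-stratum comparison is the causal one.
Within each level — low: 83.2% vs 72.5%; high: 37.4% vs 30.9% — Drug T is higher every time.

increases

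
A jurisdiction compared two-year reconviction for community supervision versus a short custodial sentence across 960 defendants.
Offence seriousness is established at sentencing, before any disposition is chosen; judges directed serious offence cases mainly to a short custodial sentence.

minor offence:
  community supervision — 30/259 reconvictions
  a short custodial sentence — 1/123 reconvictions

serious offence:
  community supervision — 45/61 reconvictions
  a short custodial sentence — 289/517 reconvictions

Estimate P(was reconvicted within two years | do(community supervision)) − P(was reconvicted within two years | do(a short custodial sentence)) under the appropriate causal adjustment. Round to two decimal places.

+0.15

Here offence seriousness is a common cause — it drives both which disposition a case falls under and the outcome. The crude comparison mixes populations; the stratum-specific rates are the causally relevant ones.
Adjusting over the population distribution of offence seriousness: 0.398·(0.116−0.008) + 0.602·(0.738−0.559) = +0.150.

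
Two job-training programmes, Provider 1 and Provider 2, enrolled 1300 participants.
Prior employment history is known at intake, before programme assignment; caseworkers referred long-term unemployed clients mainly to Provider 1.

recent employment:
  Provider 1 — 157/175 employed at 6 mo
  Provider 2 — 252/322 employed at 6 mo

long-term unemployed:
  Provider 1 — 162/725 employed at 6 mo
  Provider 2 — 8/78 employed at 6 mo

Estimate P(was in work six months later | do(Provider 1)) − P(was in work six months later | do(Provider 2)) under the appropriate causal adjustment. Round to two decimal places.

+0.12

Within every prior employment history level Provider 1 has the higher rate, yet pooled Provider 2 does — Simpson's reversal.
Since prior employment history is a pre-existing factor (not a product of the programme) and it affects the outcome on its own, it is a confounder. The stratified rates, not the pooled rate, identify the causal effect.
Adjusting over the population distribution of prior employment history: 0.382·(0.897−0.783) + 0.618·(0.223−0.103) = +0.118.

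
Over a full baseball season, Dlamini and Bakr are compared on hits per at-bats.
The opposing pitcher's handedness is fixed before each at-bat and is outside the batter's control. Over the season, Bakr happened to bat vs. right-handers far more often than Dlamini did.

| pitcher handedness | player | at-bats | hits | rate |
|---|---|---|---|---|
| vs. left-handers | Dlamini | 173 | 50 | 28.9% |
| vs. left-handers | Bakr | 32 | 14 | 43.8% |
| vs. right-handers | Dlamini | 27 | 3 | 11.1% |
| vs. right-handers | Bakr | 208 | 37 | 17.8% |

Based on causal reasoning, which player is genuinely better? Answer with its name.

Bakr

Within every pitcher handedness level Bakr has the higher rate, yet pooled Dlamini does — Simpson's reversal.
Nothing the player does changes pitcher handedness; the imbalance is an allocation artefact. With pitcher handedness also predicting the outcome, the pooled figure is confounded, and the within-stratum comparison is the causal one.
Within each level — vs. left-handers: 28.9% vs 43.8%; vs. right-handers: 11.1% vs 17.8% — Bakr is higher every time.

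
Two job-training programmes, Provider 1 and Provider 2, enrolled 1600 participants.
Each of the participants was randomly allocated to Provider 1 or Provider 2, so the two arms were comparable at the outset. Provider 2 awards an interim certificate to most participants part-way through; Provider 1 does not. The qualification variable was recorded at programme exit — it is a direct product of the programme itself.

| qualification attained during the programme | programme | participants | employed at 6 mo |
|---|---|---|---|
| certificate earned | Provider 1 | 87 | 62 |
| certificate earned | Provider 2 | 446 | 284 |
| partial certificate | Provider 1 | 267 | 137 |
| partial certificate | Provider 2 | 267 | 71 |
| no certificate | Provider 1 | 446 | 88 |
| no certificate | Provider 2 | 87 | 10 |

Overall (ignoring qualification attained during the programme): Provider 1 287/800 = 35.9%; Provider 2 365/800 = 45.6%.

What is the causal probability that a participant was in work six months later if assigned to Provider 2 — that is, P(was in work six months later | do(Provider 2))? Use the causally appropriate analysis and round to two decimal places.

The stratified and pooled comparisons disagree (Provider 1 wins within each qualification attained during the programme; Provider 2 wins overall), so the answer turns on the causal role of qualification attained during the programme.
The distribution of qualification attained during the programme is itself part of what the programme does — it is an intermediate outcome. Holding it fixed would remove that part of the effect; the total effect is the pooled difference.
So P(outcome | do(Provider 2)) is just the pooled rate for Provider 2: 365/800 = 0.456.

0.46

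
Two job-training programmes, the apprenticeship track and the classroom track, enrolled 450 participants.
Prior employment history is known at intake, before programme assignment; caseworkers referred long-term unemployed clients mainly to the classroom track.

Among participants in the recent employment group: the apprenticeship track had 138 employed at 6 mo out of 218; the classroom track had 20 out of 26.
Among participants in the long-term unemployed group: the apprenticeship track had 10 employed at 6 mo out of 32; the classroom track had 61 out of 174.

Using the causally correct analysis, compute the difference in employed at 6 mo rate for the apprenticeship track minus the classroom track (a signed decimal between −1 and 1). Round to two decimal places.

Prior employment history satisfies the back-door criterion: it is not a descendant of the programme, and it blocks the spurious path from programme to outcome. Adjusting for it (i.e., using the within-prior employment history rates) gives the causal effect.
Adjusting over the population distribution of prior employment history: 0.542·(0.633−0.769) + 0.458·(0.312−0.351) = -0.091.

-0.09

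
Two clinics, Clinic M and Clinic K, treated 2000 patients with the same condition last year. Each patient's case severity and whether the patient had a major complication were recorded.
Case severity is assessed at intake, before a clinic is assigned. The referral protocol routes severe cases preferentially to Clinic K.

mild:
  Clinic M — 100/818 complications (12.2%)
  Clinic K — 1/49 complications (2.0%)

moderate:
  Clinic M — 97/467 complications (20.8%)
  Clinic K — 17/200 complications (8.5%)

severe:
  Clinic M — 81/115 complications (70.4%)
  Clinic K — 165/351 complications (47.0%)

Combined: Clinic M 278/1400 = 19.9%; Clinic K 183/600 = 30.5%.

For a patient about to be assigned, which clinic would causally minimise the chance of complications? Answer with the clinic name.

Clinic K

The stratified and pooled comparisons disagree (Clinic K wins within each case severity; Clinic M wins overall), so the answer turns on the causal role of case severity.
Case severity differs across clinics for reasons unrelated to any effect of the clinic itself, and it separately predicts the outcome — a classic confounder. We must compare within case severity levels.
Within each level — mild: 12.2% vs 2.0%; moderate: 20.8% vs 8.5%; severe: 70.4% vs 47.0% — Clinic K is lower every time.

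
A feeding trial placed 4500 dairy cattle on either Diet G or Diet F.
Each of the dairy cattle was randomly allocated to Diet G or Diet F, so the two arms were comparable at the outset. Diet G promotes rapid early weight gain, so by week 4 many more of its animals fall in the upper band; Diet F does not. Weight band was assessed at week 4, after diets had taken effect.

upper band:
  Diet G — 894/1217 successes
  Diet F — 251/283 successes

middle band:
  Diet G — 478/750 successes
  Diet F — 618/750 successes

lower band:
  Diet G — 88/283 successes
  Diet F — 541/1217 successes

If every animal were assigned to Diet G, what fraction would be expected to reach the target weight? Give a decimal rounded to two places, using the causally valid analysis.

0.65

The stratified and pooled comparisons disagree (Diet F wins within each week-4 weight band; Diet G wins overall), so the answer turns on the causal role of week-4 weight band.
Because the diet influences week-4 weight band, week-4 weight band is a post-treatment mediator, not a confounder. Stratifying on it would bias the estimate; the causal effect is the crude pooled difference.
So P(outcome | do(Diet G)) is just the pooled rate for Diet G: 1460/2250 = 0.649.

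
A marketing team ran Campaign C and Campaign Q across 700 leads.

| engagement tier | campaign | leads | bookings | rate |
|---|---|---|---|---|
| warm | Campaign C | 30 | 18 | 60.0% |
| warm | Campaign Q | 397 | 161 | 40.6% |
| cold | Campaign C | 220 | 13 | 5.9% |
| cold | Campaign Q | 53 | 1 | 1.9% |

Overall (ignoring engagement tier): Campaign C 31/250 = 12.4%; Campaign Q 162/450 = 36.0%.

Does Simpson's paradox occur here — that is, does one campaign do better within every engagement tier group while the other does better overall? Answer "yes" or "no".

Within each engagement tier level (warm 60.0% vs 40.6%; cold 5.9% vs 1.9%), Campaign C has the higher rate every time. Pooled: 12.4% vs 36.0% — Campaign Q has the higher rate overall. The two comparisons disagree.

yes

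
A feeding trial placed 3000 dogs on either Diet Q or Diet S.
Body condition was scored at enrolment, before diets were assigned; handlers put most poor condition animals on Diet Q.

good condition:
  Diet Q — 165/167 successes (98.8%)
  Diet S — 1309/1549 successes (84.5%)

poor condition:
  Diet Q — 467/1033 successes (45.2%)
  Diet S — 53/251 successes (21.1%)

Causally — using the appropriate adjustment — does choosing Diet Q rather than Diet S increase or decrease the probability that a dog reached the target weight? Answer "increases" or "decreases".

increases

Here starting body condition is a common cause — it drives both which diet a case falls under and the outcome. The crude comparison mixes populations; the stratum-specific rates are the causally relevant ones.
Within each level — good condition: 98.8% vs 84.5%; poor condition: 45.2% vs 21.1% — Diet Q is higher every time.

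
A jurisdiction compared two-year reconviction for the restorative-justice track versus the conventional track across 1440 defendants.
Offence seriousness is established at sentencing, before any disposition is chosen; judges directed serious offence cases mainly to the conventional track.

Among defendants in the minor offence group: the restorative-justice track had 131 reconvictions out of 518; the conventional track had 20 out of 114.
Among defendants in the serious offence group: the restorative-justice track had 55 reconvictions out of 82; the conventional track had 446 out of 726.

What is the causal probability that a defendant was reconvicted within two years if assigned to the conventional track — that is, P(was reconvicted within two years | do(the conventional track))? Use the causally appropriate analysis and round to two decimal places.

0.42

The imbalance in offence seriousness arose from how defendants were allocated, not from anything the disposition did; and offence seriousness independently affects the outcome. The pooled gap is confounded — condition on offence seriousness.
Standardising the conventional track to the population offence seriousness mix: 0.439·20/114 + 0.561·446/726 = 0.422.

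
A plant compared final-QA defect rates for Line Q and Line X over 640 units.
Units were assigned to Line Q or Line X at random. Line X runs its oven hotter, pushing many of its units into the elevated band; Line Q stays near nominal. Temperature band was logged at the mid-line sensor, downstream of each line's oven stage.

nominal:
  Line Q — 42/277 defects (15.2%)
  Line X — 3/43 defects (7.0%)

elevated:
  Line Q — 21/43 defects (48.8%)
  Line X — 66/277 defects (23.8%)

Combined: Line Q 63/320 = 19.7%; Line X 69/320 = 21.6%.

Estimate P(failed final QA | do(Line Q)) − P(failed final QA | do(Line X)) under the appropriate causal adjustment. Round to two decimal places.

Line X is lower inside every in-process temperature band stratum but Line Q is lower in aggregate. Whether to stratify depends on how in-process temperature band relates to the line.
In-process temperature band lies on the pathway line → in-process temperature band → outcome, so adjusting for it blocks the indirect effect. For the total causal effect of line, use the unadjusted pooled rates.
The causal difference is the pooled difference: 0.197 − 0.216 = -0.019.

-0.02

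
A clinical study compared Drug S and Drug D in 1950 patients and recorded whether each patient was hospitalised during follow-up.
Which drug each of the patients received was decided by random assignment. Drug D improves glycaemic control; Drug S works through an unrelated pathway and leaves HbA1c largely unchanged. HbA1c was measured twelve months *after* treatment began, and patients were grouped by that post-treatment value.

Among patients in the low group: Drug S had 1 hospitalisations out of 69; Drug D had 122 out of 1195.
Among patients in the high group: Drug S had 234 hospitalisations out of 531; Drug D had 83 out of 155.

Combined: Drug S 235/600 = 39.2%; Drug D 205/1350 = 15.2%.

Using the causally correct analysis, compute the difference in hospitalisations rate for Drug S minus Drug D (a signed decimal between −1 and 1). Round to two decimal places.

+0.24

The HbA1c-specific comparison favours Drug S throughout, but the pooled figures favour Drug D. The question is whether to condition on HbA1c.
HbA1c lies on the pathway drug → HbA1c → outcome, so adjusting for it blocks the indirect effect. For the total causal effect of drug, use the unadjusted pooled rates.
The causal difference is the pooled difference: 0.392 − 0.152 = +0.240.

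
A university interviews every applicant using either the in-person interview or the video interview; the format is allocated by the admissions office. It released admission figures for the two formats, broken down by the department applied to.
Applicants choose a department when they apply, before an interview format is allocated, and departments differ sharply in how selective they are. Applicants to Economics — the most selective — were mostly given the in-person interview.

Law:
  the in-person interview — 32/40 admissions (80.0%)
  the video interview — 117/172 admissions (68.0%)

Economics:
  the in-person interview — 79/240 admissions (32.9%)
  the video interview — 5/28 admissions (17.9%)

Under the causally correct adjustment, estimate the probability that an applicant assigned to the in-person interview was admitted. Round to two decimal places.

Here department is a common cause — it drives both which interview format a case falls under and the outcome. The crude comparison mixes populations; the stratum-specific rates are the causally relevant ones.
Standardising the in-person interview to the population department mix: 0.442·32/40 + 0.558·79/240 = 0.537.

0.54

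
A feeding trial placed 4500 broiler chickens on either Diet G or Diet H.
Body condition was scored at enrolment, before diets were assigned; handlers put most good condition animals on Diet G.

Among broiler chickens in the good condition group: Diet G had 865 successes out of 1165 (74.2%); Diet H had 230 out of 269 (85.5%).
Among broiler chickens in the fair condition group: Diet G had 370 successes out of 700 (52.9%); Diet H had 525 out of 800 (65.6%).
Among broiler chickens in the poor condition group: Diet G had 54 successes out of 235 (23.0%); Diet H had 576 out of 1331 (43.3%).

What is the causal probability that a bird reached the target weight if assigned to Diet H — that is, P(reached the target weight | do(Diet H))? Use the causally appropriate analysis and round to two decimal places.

The starting body condition-specific comparison favours Diet H throughout, but the pooled figures favour Diet G. The question is whether to condition on starting body condition.
Starting body condition satisfies the back-door criterion: it is not a descendant of the diet, and it blocks the spurious path from diet to outcome. Adjusting for it (i.e., using the within-starting body condition rates) gives the causal effect.
Standardising Diet H to the population starting body condition mix: 0.319·230/269 + 0.333·525/800 + 0.348·576/1331 = 0.642.

0.64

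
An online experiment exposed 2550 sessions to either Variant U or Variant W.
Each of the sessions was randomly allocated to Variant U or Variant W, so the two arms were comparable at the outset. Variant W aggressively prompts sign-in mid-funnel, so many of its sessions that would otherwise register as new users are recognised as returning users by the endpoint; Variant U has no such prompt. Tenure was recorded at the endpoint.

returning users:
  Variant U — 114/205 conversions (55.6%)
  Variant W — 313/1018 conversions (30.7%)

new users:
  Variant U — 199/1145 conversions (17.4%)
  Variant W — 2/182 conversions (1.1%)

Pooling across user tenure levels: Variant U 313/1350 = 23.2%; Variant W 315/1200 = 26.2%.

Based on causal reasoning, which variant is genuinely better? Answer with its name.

Variant W

Stratifying would compare variants among sessions the variants themselves sorted into user tenure groups — a form of selection on an intermediate. The unconditioned pooled rates give the total causal effect.
Pooled: Variant U 23.2% vs Variant W 26.2%; Variant W is higher overall.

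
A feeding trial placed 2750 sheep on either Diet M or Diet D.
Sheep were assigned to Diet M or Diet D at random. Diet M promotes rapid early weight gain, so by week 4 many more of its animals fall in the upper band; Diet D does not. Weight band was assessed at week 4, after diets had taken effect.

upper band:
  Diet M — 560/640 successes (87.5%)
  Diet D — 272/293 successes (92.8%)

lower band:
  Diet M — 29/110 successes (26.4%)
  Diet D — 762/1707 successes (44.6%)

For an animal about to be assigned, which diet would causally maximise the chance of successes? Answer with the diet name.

Diet M

The stratified and pooled comparisons disagree (Diet D wins within each week-4 weight band; Diet M wins overall), so the answer turns on the causal role of week-4 weight band.
Because the diet influences week-4 weight band, week-4 weight band is a post-treatment mediator, not a confounder. Stratifying on it would bias the estimate; the causal effect is the crude pooled difference.
Pooled: Diet M 78.5% vs Diet D 51.7%; Diet M is higher overall.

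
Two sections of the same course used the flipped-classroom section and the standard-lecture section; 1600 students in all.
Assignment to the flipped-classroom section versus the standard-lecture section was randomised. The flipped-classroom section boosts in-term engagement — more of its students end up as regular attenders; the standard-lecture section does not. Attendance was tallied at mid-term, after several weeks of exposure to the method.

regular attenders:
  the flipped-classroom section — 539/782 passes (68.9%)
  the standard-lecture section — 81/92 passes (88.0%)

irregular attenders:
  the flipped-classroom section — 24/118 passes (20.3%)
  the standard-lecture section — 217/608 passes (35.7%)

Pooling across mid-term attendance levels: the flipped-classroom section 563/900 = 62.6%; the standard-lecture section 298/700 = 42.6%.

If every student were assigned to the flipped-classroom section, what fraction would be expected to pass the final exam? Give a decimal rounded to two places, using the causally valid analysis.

Within every mid-term attendance level the standard-lecture section has the higher rate, yet pooled the flipped-classroom section does — Simpson's reversal.
The distribution of mid-term attendance is itself part of what the teaching method does — it is an intermediate outcome. Holding it fixed would remove that part of the effect; the total effect is the pooled difference.
So P(outcome | do(the flipped-classroom section)) is just the pooled rate for the flipped-classroom section: 563/900 = 0.626.

0.63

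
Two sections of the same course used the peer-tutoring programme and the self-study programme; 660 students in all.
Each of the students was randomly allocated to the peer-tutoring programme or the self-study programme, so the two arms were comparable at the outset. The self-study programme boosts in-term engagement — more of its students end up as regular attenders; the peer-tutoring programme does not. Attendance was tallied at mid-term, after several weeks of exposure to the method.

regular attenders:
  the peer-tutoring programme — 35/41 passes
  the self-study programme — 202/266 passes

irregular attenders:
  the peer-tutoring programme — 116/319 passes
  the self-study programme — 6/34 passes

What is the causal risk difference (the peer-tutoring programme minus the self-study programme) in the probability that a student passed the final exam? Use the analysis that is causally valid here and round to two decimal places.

Within every mid-term attendance level the peer-tutoring programme has the higher rate, yet pooled the self-study programme does — Simpson's reversal.
Because the teaching method influences mid-term attendance, mid-term attendance is a post-treatment mediator, not a confounder. Stratifying on it would bias the estimate; the causal effect is the crude pooled difference.
The causal difference is the pooled difference: 0.419 − 0.693 = -0.274.

-0.27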